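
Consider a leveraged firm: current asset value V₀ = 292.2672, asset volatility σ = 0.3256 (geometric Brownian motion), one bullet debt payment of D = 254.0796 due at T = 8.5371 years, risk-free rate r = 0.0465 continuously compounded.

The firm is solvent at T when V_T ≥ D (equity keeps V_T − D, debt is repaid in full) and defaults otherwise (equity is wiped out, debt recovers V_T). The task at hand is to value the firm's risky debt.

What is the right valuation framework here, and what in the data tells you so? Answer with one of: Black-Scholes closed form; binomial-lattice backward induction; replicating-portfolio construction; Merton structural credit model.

Key observation: a levered firm with one bullet debt due at 8.5371 years is the canonical structural-credit setup: equity is a call on the firm's assets struck at the face value.

framework: Merton structural credit model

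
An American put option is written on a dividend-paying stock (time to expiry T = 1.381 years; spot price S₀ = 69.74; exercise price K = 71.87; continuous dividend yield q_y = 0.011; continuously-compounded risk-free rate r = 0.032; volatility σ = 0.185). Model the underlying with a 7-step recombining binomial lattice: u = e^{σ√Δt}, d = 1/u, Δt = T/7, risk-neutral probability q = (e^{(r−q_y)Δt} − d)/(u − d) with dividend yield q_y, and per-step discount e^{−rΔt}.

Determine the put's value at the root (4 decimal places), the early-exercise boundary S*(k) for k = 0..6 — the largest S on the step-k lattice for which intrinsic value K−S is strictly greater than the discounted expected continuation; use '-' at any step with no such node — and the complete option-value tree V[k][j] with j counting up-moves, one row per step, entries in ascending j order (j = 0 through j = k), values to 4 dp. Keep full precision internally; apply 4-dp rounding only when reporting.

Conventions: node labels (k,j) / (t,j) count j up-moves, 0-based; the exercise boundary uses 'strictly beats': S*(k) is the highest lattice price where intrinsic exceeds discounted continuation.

price = 6.3771
boundary = - - - 54.5033 59.1710 54.5033 59.1710
tree:
6.3771
9.2385 3.6490
12.9224 5.7392 1.6436
17.3667 8.7230 2.8830 0.4478
21.6663 12.6990 4.9305 0.9099 0.0000
25.6266 17.3667 8.1340 1.8487 0.0000 0.0000
29.2746 21.6663 12.6990 3.7561 0.0000 0.0000 0.0000
32.6347 25.6266 17.3667 7.6315 0.0000 0.0000 0.0000 0.0000

params: Δt=0.19729 u=1.08564 d=0.92111 q=0.50470 e^(-rΔt)=0.99371
t_7 payoffs: 32.6347 25.6266 17.3667 7.6315 0.0000 0.0000 0.0000 0.0000
t_6: node(6,0) S=42.5954 payoff=29.2746 vs cont=28.9146 → 29.2746 [stop]  node(6,1) S=50.2037 payoff=21.6663 vs cont=21.3228 → 21.6663 [stop]  node(6,2) S=59.1710 payoff=12.6990 vs cont=12.3750 → 12.6990 [stop]  node(6,3) S=69.7400 payoff=2.1300 vs cont=3.7561 → 3.7561 [wait]  node(6,4) S=82.1968 payoff=0.0000 vs cont=0.0000 → 0.0000 [wait]  node(6,5) S=96.8786 payoff=0.0000 vs cont=0.0000 → 0.0000 [wait]  node(6,6) S=114.1829 payoff=0.0000 vs cont=0.0000 → 0.0000 [wait]  ⇒ S*(6)=59.1710
t_5: node(5,0) S=46.2434 payoff=25.6266 vs cont=25.2746 → 25.6266 [stop]  node(5,1) S=54.5033 payoff=17.3667 vs cont=17.0326 → 17.3667 [stop]  node(5,2) S=64.2385 payoff=7.6315 vs cont=8.1340 → 8.1340 [wait]  node(5,3) S=75.7126 payoff=0.0000 vs cont=1.8487 → 1.8487 [wait]  node(5,4) S=89.2363 payoff=0.0000 vs cont=0.0000 → 0.0000 [wait]  node(5,5) S=105.1755 payoff=0.0000 vs cont=0.0000 → 0.0000 [wait]  ⇒ S*(5)=54.5033
t_4: node(4,0) S=50.2037 payoff=21.6663 vs cont=21.3228 → 21.6663 [stop]  node(4,1) S=59.1710 payoff=12.6990 vs cont=12.6270 → 12.6990 [stop]  node(4,2) S=69.7400 payoff=2.1300 vs cont=4.9305 → 4.9305 [wait]  node(4,3) S=82.1968 payoff=0.0000 vs cont=0.9099 → 0.9099 [wait]  node(4,4) S=96.8786 payoff=0.0000 vs cont=0.0000 → 0.0000 [wait]  ⇒ S*(4)=59.1710
t_3: node(3,0) S=54.5033 payoff=17.3667 vs cont=17.0326 → 17.3667 [stop]  node(3,1) S=64.2385 payoff=7.6315 vs cont=8.7230 → 8.7230 [wait]  node(3,2) S=75.7126 payoff=0.0000 vs cont=2.8830 → 2.8830 [wait]  node(3,3) S=89.2363 payoff=0.0000 vs cont=0.4478 → 0.4478 [wait]  ⇒ S*(3)=54.5033
t_2: node(2,0) S=59.1710 payoff=12.6990 vs cont=12.9224 → 12.9224 [wait]  node(2,1) S=69.7400 payoff=2.1300 vs cont=5.7392 → 5.7392 [wait]  node(2,2) S=82.1968 payoff=0.0000 vs cont=1.6436 → 1.6436 [wait]  ⇒ S*(2)=-
t_1: node(1,0) S=64.2385 payoff=7.6315 vs cont=9.2385 → 9.2385 [wait]  node(1,1) S=75.7126 payoff=0.0000 vs cont=3.6490 → 3.6490 [wait]  ⇒ S*(1)=-
t_0: node(0,0) S=69.7400 payoff=2.1300 vs cont=6.3771 → 6.3771 [wait]  ⇒ S*(0)=-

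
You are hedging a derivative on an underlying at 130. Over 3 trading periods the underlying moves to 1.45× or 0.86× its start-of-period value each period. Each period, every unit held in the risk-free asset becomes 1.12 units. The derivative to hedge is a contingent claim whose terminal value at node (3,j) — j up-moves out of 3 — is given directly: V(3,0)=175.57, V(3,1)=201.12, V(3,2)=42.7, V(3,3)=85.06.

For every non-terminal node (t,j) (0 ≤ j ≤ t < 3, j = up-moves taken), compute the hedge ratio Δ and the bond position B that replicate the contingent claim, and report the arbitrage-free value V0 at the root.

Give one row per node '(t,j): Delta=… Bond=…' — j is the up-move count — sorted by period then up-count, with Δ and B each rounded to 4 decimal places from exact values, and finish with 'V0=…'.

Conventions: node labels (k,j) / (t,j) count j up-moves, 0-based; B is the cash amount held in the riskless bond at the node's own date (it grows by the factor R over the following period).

(0,0): Delta=-0.6431 Bond=179.7629
(1,0): Delta=-0.7515 Bond=213.4558
(1,1): Delta=-0.5615 Bond=185.9496
(2,0): Delta=0.4504 Bond=123.5068
(2,1): Delta=-1.6563 Bond=385.7476
(2,2): Delta=0.2627 Bond=-17.0045
V0=96.1579

Since d<R<u, set p* = (R−d)/(u−d) = 0.4407; price each node as the discounted p*-expectation of its children.
Terminal payoffs: V(3,0)=175.5700, V(3,1)=201.1200, V(3,2)=42.7000, V(3,3)=85.0600
Node (2,0) S=96.1480: V=(p*·201.1200+(1−p*)·175.5700)/1.12=166.8119; Δ=(201.1200−175.5700)/(139.4146−82.6873)=0.4504; B=V−Δ·S=123.5068
Node (2,1) S=162.1100: V=(p*·42.7000+(1−p*)·201.1200)/1.12=117.2391; Δ=(42.7000−201.1200)/(235.0595−139.4146)=-1.6563; B=V−Δ·S=385.7476
Node (2,2) S=273.3250: V=(p*·85.0600+(1−p*)·42.7000)/1.12=54.7921; Δ=(85.0600−42.7000)/(396.3212−235.0595)=0.2627; B=V−Δ·S=-17.0045
Node (1,0) S=111.8000: V=(p*·117.2391+(1−p*)·166.8119)/1.12=129.4342; Δ=(117.2391−166.8119)/(162.1100−96.1480)=-0.7515; B=V−Δ·S=213.4558
Node (1,1) S=188.5000: V=(p*·54.7921+(1−p*)·117.2391)/1.12=80.1072; Δ=(54.7921−117.2391)/(273.3250−162.1100)=-0.5615; B=V−Δ·S=185.9496
Node (0,0) S=130.0000: V=(p*·80.1072+(1−p*)·129.4342)/1.12=96.1579; Δ=(80.1072−129.4342)/(188.5000−111.8000)=-0.6431; B=V−Δ·S=179.7629
As a check, the time-0 holding Δ(0,0)·S0 + B(0,0) comes to 96.1579 — exactly V0.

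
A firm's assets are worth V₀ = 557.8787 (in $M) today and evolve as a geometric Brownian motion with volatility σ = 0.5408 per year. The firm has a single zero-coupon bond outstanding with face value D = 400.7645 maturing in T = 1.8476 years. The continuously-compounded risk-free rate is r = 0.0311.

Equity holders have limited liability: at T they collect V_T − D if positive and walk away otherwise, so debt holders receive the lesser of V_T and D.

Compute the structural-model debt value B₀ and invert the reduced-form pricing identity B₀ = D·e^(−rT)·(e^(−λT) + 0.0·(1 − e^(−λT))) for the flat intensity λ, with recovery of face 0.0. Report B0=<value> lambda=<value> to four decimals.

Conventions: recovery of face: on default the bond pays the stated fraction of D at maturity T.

Work the structural quantities from V₀ = 557.8787 against face 400.7645:
d₁ = [ln(V₀/D) + (r + σ²/2)T] / (σ√T)
   = [ln(557.8787/400.7645) + (0.0311 + 0.5·0.5408²)·1.8476] / (0.5408·√1.8476)
   = [0.330768 + 0.327639] / 0.735090 = 0.895682
d₂ = d₁ − σ√T = 0.895682 − 0.735090 = 0.160591
N(d₁) = 0.814789,  N(d₂) = 0.563792,  e^(−rT) = 0.944159
E₀ = V₀·N(d₁) − D·e^(−rT)·N(d₂)
   = 557.8787·0.814789 − 400.7645·0.944159·0.563792 = 241.222316
B₀ = V₀ − E₀ = 557.8787 − 241.222316 = 316.656384
e^(−λT) = (B₀·e^(rT)/D − 0)/(1 − 0) = (316.6564·1.059143/400.7645 − 0)/1 = 0.83686180
λ = −ln(0.83686180)/1.8476 = 0.096393

B0=316.6564 lambda=0.0964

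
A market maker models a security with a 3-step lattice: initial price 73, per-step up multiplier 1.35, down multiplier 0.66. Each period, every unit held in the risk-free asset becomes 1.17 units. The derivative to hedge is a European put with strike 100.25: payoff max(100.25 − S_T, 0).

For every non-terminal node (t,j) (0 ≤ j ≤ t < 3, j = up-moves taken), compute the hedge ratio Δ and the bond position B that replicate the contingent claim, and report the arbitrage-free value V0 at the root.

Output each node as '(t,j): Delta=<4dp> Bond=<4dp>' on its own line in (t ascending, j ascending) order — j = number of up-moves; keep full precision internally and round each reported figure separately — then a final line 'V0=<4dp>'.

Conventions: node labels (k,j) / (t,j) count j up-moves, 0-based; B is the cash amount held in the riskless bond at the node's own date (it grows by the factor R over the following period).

The replicating-portfolio and risk-neutral prices coincide; use p* = (1.17−0.66)/(1.35−0.66) = 0.7391 for the latter.
Expiry values: V(3,0)=79.2628, V(3,1)=57.3216, V(3,2)=12.4419, V(3,3)=0.0000
Node (2,0) S=31.7988: V=(p*·57.3216+(1−p*)·79.2628)/1.17=53.8850; Δ=(57.3216−79.2628)/(42.9284−20.9872)=-1.0000; B=V−Δ·S=85.6838
Node (2,1) S=65.0430: V=(p*·12.4419+(1−p*)·57.3216)/1.17=20.6408; Δ=(12.4419−57.3216)/(87.8081−42.9284)=-1.0000; B=V−Δ·S=85.6838
Node (2,2) S=133.0425: V=(p*·0.0000+(1−p*)·12.4419)/1.17=2.7741; Δ=(0.0000−12.4419)/(179.6074−87.8081)=-0.1355; B=V−Δ·S=20.8059
Node (1,0) S=48.1800: V=(p*·20.6408+(1−p*)·53.8850)/1.17=25.0540; Δ=(20.6408−53.8850)/(65.0430−31.7988)=-1.0000; B=V−Δ·S=73.2340
Node (1,1) S=98.5500: V=(p*·2.7741+(1−p*)·20.6408)/1.17=6.3547; Δ=(2.7741−20.6408)/(133.0425−65.0430)=-0.2627; B=V−Δ·S=32.2484
Node (0,0) S=73.0000: V=(p*·6.3547+(1−p*)·25.0540)/1.17=9.6007; Δ=(6.3547−25.0540)/(98.5500−48.1800)=-0.3712; B=V−Δ·S=36.7011
Sanity check at the root: Δ(0,0)·S0 + B(0,0) reproduces V0 = 9.6007.

(0,0): Delta=-0.3712 Bond=36.7011
(1,0): Delta=-1.0000 Bond=73.2340
(1,1): Delta=-0.2627 Bond=32.2484
(2,0): Delta=-1.0000 Bond=85.6838
(2,1): Delta=-1.0000 Bond=85.6838
(2,2): Delta=-0.1355 Bond=20.8059
V0=9.6007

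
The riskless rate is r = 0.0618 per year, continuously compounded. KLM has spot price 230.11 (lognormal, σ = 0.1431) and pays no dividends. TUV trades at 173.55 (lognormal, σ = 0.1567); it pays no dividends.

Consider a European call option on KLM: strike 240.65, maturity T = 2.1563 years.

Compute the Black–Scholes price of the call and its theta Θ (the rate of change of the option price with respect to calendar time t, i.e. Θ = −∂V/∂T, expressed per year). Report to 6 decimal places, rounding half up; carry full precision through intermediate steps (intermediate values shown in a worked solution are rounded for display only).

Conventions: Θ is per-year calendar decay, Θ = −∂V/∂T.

σ√T = 0.1431·√2.1563 = 0.210133
d₁ = (ln(S/K) + (r+σ²/2)T) / (σ√T) = (ln(230.11/240.65) + (0.0618+0.1431²/2)·2.1563) / 0.210133 = (-0.044786 + 0.155337) / 0.210133 = 0.526101
d₂ = d₁ − σ√T = 0.526101 − 0.210133 = 0.315968
e^{−rT} = 0.875238
N(d₁) = 0.700591,  N(d₂) = 0.623987
Call price V = S·N(d₁) − K·e^{−rT}·N(d₂) = 161.212977 − 131.427816 = 29.785161
φ(d₁) = (1/√(2π))·e^{−d₁²/2} = 0.347382
Θ = −S·φ(d₁)·σ/(2√T) − r·K·e^{−rT}·N(d₂) = −3.894916 − 8.122239 = -12.017155

price = 29.785161
Θ = -12.017155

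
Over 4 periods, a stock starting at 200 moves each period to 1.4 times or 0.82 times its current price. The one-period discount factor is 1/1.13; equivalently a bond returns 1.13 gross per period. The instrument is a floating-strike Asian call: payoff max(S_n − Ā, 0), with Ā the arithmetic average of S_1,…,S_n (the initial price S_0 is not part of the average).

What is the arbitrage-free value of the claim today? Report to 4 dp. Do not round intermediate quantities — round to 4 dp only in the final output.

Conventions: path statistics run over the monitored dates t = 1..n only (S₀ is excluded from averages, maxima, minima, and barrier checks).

Under the martingale measure an up-move has probability p* = 0.5345; value the claim as the probability-weighted average of per-path payoffs, discounted 4 periods at R = 1.13.
Enumerate all 2^4 = 16 price paths (U = up ×1.4, D = down ×0.82); each path with k up-moves has probability p*^k·(1−p*)^(4−k).
DDDD: Ā=124.7945, payoff=0.0000, prob=0.046962
UDDD: Ā=213.0638, payoff=0.0000, prob=0.053919
DUDD: Ā=184.0638, payoff=0.0000, prob=0.053919
UUDD: Ā=314.2552, payoff=0.0000, prob=0.061907
DDUD: Ā=160.2838, payoff=0.0000, prob=0.053919
UDUD: Ā=273.6552, payoff=0.0000, prob=0.061907
DUUD: Ā=244.6552, payoff=18.9256, prob=0.061907
UUUD: Ā=417.7040, payoff=32.3120, prob=0.071078
DDDU: Ā=140.7842, payoff=13.5989, prob=0.053919
UDDU: Ā=240.3632, payoff=23.2176, prob=0.061907
DUDU: Ā=211.3632, payoff=52.2176, prob=0.061907
UUDU: Ā=360.8640, payoff=89.1520, prob=0.071078
DDUU: Ā=187.5832, payoff=75.9976, prob=0.061907
UDUU: Ā=320.2640, payoff=129.7520, prob=0.071078
DUUU: Ā=291.2640, payoff=158.7520, prob=0.071078
UUUU: Ā=497.2800, payoff=271.0400, prob=0.081608
Price = Σ prob·payoff / R^4 = 62.538550 / 1.630474 = 38.3561

price = 38.3561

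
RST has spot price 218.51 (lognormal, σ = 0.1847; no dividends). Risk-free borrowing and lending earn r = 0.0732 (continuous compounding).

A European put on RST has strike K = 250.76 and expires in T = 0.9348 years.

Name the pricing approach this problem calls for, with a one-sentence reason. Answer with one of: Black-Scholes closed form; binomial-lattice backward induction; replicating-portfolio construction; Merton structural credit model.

Key observation: with RST following a GBM at constant σ and r, the European put struck at 250.76 prices in closed form — nothing here needs a stepwise model or a balance sheet.

framework: Black-Scholes closed form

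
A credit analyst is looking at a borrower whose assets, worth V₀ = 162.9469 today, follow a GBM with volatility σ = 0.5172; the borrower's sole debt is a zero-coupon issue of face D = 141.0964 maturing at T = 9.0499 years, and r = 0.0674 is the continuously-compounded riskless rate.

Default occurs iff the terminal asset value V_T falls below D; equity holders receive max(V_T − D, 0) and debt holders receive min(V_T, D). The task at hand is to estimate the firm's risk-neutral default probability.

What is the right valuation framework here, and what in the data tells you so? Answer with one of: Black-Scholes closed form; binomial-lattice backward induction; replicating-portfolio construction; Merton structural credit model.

framework: Merton structural credit model

Key observation: the data describe a firm's assets (V₀ = 162.9469, GBM) and a single zero-coupon debt of face 141.0964, so credit quantities follow from equity-as-call in the structural model.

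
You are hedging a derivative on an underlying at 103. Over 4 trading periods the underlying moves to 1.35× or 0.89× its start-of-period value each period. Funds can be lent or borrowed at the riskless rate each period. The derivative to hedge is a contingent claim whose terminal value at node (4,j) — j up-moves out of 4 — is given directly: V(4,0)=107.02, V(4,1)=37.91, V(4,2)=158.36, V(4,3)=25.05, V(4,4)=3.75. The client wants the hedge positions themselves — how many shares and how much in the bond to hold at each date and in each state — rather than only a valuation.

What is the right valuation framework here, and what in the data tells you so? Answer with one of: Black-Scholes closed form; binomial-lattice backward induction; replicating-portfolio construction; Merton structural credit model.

framework: replicating-portfolio construction

Key observation: a price alone would not answer the question — the per-node share/bond construction on the spot-103, 1.35/0.89 tree is required, and only the replicating-portfolio method yields it.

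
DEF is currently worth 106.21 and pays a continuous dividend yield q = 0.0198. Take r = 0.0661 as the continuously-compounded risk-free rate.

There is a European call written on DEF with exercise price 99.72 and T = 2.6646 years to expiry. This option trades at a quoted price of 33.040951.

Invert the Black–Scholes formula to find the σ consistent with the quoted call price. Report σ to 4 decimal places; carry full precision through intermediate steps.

At σ = 0.3993 the Black–Scholes value reproduces the quote:
σ√T = 0.3993·√2.6646 = 0.651801
d₁ = (ln(S/K) + (r−q+σ²/2)T) / (σ√T) = (ln(106.21/99.72) + (0.0661−0.0198+0.3993²/2)·2.6646) / 0.651801 = (0.063052 + 0.335794) / 0.651801 = 0.611913
d₂ = d₁ − σ√T = 0.611913 − 0.651801 = -0.039889
e^{−rT} = 0.838509
e^{−qT} = 0.948609
N(d₁) = 0.729702,  N(d₂) = 0.484091
V = S·e^{−qT}·N(d₁) − K·e^{−rT}·N(d₂) = 73.518748 − 40.477797 = 33.040951 (the observed quote) — the price is monotone increasing in volatility, hence this σ is the only solution

sigma = 0.3993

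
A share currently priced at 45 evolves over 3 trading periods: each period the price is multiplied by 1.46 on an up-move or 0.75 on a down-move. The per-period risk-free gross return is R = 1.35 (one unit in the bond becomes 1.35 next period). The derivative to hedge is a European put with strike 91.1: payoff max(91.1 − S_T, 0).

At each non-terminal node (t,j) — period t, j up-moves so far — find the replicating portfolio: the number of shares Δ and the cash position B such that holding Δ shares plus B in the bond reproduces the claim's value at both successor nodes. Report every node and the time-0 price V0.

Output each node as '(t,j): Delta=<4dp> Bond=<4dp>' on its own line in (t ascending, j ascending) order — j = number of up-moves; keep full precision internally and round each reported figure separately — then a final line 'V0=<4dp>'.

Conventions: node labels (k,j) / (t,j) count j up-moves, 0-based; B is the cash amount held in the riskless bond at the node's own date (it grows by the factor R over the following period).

Risk-neutral probability p* = (R−d)/(u−d) = (1.35−0.75)/(1.46−0.75) = 0.8451.
Terminal payoffs: V(3,0)=72.1156, V(3,1)=54.1437, V(3,2)=19.1585, V(3,3)=0.0000
(2,0): S=25.3125. Δ = (V_up−V_dn)/(S_up−S_dn) = (54.1437−72.1156)/(36.9562−18.9844) = -1.0000. V = [p*·54.1437 + (1−p*)·72.1156]/1.35 = 42.1690. B = V − Δ·S = 67.4815.
(2,1): S=49.2750. Δ = (V_up−V_dn)/(S_up−S_dn) = (19.1585−54.1437)/(71.9415−36.9563) = -1.0000. V = [p*·19.1585 + (1−p*)·54.1437]/1.35 = 18.2065. B = V − Δ·S = 67.4815.
(2,2): S=95.9220. Δ = (V_up−V_dn)/(S_up−S_dn) = (0.0000−19.1585)/(140.0461−71.9415) = -0.2813. V = [p*·0.0000 + (1−p*)·19.1585]/1.35 = 2.1987. B = V − Δ·S = 29.1825.
(1,0): S=33.7500. Δ = (V_up−V_dn)/(S_up−S_dn) = (18.2065−42.1690)/(49.2750−25.3125) = -1.0000. V = [p*·18.2065 + (1−p*)·42.1690]/1.35 = 16.2363. B = V − Δ·S = 49.9863.
(1,1): S=65.7000. Δ = (V_up−V_dn)/(S_up−S_dn) = (2.1987−18.2065)/(95.9220−49.2750) = -0.3432. V = [p*·2.1987 + (1−p*)·18.2065]/1.35 = 3.4657. B = V − Δ·S = 26.0119.
(0,0): S=45.0000. Δ = (V_up−V_dn)/(S_up−S_dn) = (3.4657−16.2363)/(65.7000−33.7500) = -0.3997. V = [p*·3.4657 + (1−p*)·16.2363]/1.35 = 4.0328. B = V − Δ·S = 22.0195.
Check: Δ(0,0)·S0 + B(0,0) = 4.0328 = V0.

(0,0): Delta=-0.3997 Bond=22.0195
(1,0): Delta=-1.0000 Bond=49.9863
(1,1): Delta=-0.3432 Bond=26.0119
(2,0): Delta=-1.0000 Bond=67.4815
(2,1): Delta=-1.0000 Bond=67.4815
(2,2): Delta=-0.2813 Bond=29.1825
V0=4.0328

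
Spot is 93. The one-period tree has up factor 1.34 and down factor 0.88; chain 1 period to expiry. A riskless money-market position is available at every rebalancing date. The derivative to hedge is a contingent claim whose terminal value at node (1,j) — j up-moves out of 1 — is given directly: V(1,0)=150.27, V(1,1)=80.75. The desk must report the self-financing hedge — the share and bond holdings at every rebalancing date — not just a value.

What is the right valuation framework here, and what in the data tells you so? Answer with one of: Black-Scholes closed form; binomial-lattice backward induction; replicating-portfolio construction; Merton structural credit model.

Key observation: the deliverable is the dynamic trading strategy on the 1-step tree (spot 93, moves 1.34 and 0.88), so the valuation must go through the node-by-node replicating-portfolio solve.

framework: replicating-portfolio construction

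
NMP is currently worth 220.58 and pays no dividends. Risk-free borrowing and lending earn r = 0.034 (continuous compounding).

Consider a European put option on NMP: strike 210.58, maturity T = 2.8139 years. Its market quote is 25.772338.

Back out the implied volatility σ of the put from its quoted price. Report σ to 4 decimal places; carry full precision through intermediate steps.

sigma = 0.2834

At σ = 0.2834 the Black–Scholes value reproduces the quote:
σ√T = 0.2834·√2.8139 = 0.475395
d₁ = (ln(S/K) + (r+σ²/2)T) / (σ√T) = (ln(220.58/210.58) + (0.034+0.2834²/2)·2.8139) / 0.475395 = (0.046395 + 0.208673) / 0.475395 = 0.536538
d₂ = d₁ − σ√T = 0.536538 − 0.475395 = 0.061144
e^{−rT} = 0.908761
N(−d₁) = 0.295793,  N(−d₂) = 0.475622
V = K·e^{−rT}·N(−d₂) − S·N(−d₁) = 91.018418 − 65.246080 = 25.772338 (equal to the quote); since ∂V/∂σ > 0 for all σ, the implied volatility is unique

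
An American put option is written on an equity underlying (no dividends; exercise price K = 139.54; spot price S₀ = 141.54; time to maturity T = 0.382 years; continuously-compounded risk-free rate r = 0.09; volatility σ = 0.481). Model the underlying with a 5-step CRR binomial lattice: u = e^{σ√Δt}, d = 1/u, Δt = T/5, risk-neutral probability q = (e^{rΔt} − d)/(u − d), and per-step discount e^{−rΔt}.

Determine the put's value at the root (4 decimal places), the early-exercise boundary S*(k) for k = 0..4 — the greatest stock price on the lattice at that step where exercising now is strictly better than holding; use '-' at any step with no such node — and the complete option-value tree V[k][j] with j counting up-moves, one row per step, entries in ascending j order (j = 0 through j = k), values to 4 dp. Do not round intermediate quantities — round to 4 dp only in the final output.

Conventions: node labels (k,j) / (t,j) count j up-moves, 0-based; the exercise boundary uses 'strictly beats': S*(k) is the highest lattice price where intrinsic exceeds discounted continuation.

Δt=0.07640, u=1.14219, d=0.87551, q=0.49268, disc=e^(-rΔt)=0.99315
k=5 terminal: V=max(K-S,0) → 66.7319 44.5540 15.6206 0.0000 0.0000 0.0000
k=4: j=0 S=83.1610 intr=56.3790 cont=55.4228 V=56.3790[EX]; j=1 S=108.4924 intr=31.0476 cont=30.0914 V=31.0476[EX]; j=2 S=141.5400 intr=0.0000 cont=7.8703 V=7.8703[hold]; j=3 S=184.6541 intr=0.0000 cont=0.0000 V=0.0000[hold]; j=4 S=240.9011 intr=0.0000 cont=0.0000 V=0.0000[hold]  S*(4)=108.4924
k=3: j=0 S=94.9860 intr=44.5540 cont=43.5978 V=44.5540[EX]; j=1 S=123.9194 intr=15.6206 cont=19.4940 V=19.4940[hold]; j=2 S=161.6662 intr=0.0000 cont=3.9654 V=3.9654[hold]; j=3 S=210.9108 intr=0.0000 cont=0.0000 V=0.0000[hold]  S*(3)=94.9860
k=2: j=0 S=108.4924 intr=31.0476 cont=31.9867 V=31.9867[hold]; j=1 S=141.5400 intr=0.0000 cont=11.7622 V=11.7622[hold]; j=2 S=184.6541 intr=0.0000 cont=1.9979 V=1.9979[hold]  S*(2)=-
k=1: j=0 S=123.9194 intr=15.6206 cont=21.8715 V=21.8715[hold]; j=1 S=161.6662 intr=0.0000 cont=6.9039 V=6.9039[hold]  S*(1)=-
k=0: j=0 S=141.5400 intr=0.0000 cont=14.3979 V=14.3979[hold]  S*(0)=-

price = 14.3979
boundary = - - - 94.9860 108.4924
tree:
14.3979
21.8715 6.9039
31.9867 11.7622 1.9979
44.5540 19.4940 3.9654 0.0000
56.3790 31.0476 7.8703 0.0000 0.0000
66.7319 44.5540 15.6206 0.0000 0.0000 0.0000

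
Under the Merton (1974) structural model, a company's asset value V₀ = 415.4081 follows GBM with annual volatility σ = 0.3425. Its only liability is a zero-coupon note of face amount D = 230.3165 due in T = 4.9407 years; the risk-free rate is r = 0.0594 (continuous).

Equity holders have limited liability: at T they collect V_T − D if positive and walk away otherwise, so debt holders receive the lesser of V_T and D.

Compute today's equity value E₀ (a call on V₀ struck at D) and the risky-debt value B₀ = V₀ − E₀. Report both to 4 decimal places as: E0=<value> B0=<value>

With assets at 415.4081 and a single debt payment of 230.3165 at 4.9407 years:
d₁ = [ln(V₀/D) + (r + σ²/2)T] / (σ√T)
   = [ln(415.4081/230.3165) + (0.0594 + 0.5·0.3425²)·4.9407] / (0.3425·√4.9407)
   = [0.589807 + 0.583265] / 0.761298 = 1.540884
d₂ = d₁ − σ√T = 1.540884 − 0.761298 = 0.779585
N(d₁) = 0.938327,  N(d₂) = 0.782183,  e^(−rT) = 0.745666
E₀ = V₀·N(d₁) − D·e^(−rT)·N(d₂)
   = 415.4081·0.938327 − 230.3165·0.745666·0.782183 = 255.457444
B₀ = V₀ − E₀ = 415.4081 − 255.457444 = 159.950656

E0=255.4574 B0=159.9507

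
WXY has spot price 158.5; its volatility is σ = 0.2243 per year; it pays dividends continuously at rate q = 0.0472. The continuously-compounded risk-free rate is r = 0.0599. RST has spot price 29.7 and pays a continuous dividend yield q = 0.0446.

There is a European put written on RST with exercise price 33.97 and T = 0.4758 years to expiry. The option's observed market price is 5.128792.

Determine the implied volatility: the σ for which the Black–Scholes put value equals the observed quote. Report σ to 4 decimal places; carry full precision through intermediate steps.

sigma = 0.3191

At σ = 0.3191 the Black–Scholes value reproduces the quote:
σ√T = 0.3191·√0.4758 = 0.220110
d₁ = (ln(S/K) + (r−q+σ²/2)T) / (σ√T) = (ln(29.7/33.97) + (0.0599−0.0446+0.3191²/2)·0.4758) / 0.220110 = (-0.134331 + 0.031504) / 0.220110 = -0.467162
d₂ = d₁ − σ√T = -0.467162 − 0.220110 = -0.687272
e^{−rT} = 0.971902
e^{−qT} = 0.979003
N(−d₁) = 0.679808,  N(−d₂) = 0.754044
V = K·e^{−rT}·N(−d₂) − S·e^{−qT}·N(−d₁) = 24.895153 − 19.766361 = 5.128792 (the quoted price), and the Black–Scholes price is strictly increasing in σ, so σ is unique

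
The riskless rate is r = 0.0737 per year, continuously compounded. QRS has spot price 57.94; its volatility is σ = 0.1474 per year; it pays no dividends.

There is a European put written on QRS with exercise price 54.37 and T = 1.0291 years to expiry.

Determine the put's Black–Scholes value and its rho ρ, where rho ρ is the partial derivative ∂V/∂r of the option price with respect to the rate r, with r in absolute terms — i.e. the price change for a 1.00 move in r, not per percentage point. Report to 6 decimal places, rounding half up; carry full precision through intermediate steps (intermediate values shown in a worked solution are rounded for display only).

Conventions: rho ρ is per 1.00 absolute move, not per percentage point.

σ√T = 0.1474·√1.0291 = 0.149529
d₁ = (ln(S/K) + (r+σ²/2)T) / (σ√T) = (ln(57.94/54.37) + (0.0737+0.1474²/2)·1.0291) / 0.149529 = (0.063595 + 0.087024) / 0.149529 = 1.007292
d₂ = d₁ − σ√T = 1.007292 − 0.149529 = 0.857763
e^{−rT} = 0.926960
N(−d₁) = 0.156897,  N(−d₂) = 0.195512
Put price V = K·e^{−rT}·N(−d₂) − S·N(−d₁) = 9.853565 − 9.090628 = 0.762937
ρ = −K·T·e^{−rT}·N(−d₂) = -10.140303

price = 0.762937
ρ = -10.140303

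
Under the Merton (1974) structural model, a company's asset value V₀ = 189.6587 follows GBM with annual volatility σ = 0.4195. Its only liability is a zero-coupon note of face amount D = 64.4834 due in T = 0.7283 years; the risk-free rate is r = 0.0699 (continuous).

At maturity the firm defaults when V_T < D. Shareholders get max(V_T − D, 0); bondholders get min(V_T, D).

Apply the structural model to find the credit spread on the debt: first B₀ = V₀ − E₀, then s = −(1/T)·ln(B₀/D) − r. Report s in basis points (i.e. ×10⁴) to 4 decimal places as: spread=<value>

spread=1.8607

With assets at 189.6587 and a single debt payment of 64.4834 at 0.7283 years:
d₁ = [ln(V₀/D) + (r + σ²/2)T] / (σ√T)
   = [ln(189.6587/64.4834) + (0.0699 + 0.5·0.4195²)·0.7283] / (0.4195·√0.7283)
   = [1.078818 + 0.114991] / 0.358003 = 3.334633
d₂ = d₁ − σ√T = 3.334633 − 0.358003 = 2.976629
N(d₁) = 0.999573,  N(d₂) = 0.998543,  e^(−rT) = 0.950366
E₀ = V₀·N(d₁) − D·e^(−rT)·N(d₂)
   = 189.6587·0.999573 − 64.4834·0.950366·0.998543 = 128.384177
B₀ = V₀ − E₀ = 189.6587 − 128.384177 = 61.274523
spread = −(1/T)·ln(B₀/D) − r = −(1/0.7283)·ln(61.274523/64.4834) − 0.0699 = 0.00018607
in basis points: 0.00018607 × 10⁴ = 1.8607 bp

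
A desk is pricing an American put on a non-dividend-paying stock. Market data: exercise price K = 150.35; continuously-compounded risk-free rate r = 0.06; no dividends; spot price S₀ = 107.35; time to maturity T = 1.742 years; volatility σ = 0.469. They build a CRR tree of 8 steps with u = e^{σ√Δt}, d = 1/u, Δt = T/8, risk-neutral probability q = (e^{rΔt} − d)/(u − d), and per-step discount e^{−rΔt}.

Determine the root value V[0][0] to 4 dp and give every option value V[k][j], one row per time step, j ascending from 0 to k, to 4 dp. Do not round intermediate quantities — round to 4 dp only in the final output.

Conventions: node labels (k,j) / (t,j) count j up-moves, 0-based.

Δt=0.21775, u=1.24465, d=0.80344, q=0.47531, disc=e^(-rΔt)=0.98702
k=8 terminal: V=max(K-S,0) → 131.7107 121.4749 105.6182 81.0539 43.0000 0.0000 0.0000 0.0000 0.0000
k=7: j=0 S=23.1994 intr=127.1506 cont=125.1991 V=127.1506[EX]; j=1 S=35.9393 intr=114.4107 cont=112.4592 V=114.4107[EX]; j=2 S=55.6753 intr=94.6747 cont=92.7232 V=94.6747[EX]; j=3 S=86.2493 intr=64.1007 cont=62.1492 V=64.1007[EX]; j=4 S=133.6130 intr=16.7370 cont=22.2688 V=22.2688[hold]; j=5 S=206.9863 intr=0.0000 cont=0.0000 V=0.0000[hold]; j=6 S=320.6525 intr=0.0000 cont=0.0000 V=0.0000[hold]; j=7 S=496.7384 intr=0.0000 cont=0.0000 V=0.0000[hold]
k=6: j=0 S=28.8751 intr=121.4749 cont=119.5234 V=121.4749[EX]; j=1 S=44.7318 intr=105.6182 cont=103.6667 V=105.6182[EX]; j=2 S=69.2961 intr=81.0539 cont=79.1023 V=81.0539[EX]; j=3 S=107.3500 intr=43.0000 cont=43.6436 V=43.6436[hold]; j=4 S=166.3011 intr=0.0000 cont=11.5326 V=11.5326[hold]; j=5 S=257.6251 intr=0.0000 cont=0.0000 V=0.0000[hold]; j=6 S=399.0995 intr=0.0000 cont=0.0000 V=0.0000[hold]
k=5: j=0 S=35.9393 intr=114.4107 cont=112.4592 V=114.4107[EX]; j=1 S=55.6753 intr=94.6747 cont=92.7232 V=94.6747[EX]; j=2 S=86.2493 intr=64.1007 cont=62.4511 V=64.1007[EX]; j=3 S=133.6130 intr=16.7370 cont=28.0125 V=28.0125[hold]; j=4 S=206.9863 intr=0.0000 cont=5.9725 V=5.9725[hold]; j=5 S=320.6525 intr=0.0000 cont=0.0000 V=0.0000[hold]
k=4: j=0 S=44.7318 intr=105.6182 cont=103.6667 V=105.6182[EX]; j=1 S=69.2961 intr=81.0539 cont=79.1023 V=81.0539[EX]; j=2 S=107.3500 intr=43.0000 cont=46.3382 V=46.3382[hold]; j=3 S=166.3011 intr=0.0000 cont=17.3090 V=17.3090[hold]; j=4 S=257.6251 intr=0.0000 cont=3.0930 V=3.0930[hold]
k=3: j=0 S=55.6753 intr=94.6747 cont=92.7232 V=94.6747[EX]; j=1 S=86.2493 intr=64.1007 cont=63.7153 V=64.1007[EX]; j=2 S=133.6130 intr=16.7370 cont=32.1180 V=32.1180[hold]; j=3 S=206.9863 intr=0.0000 cont=10.4150 V=10.4150[hold]
k=2: j=0 S=69.2961 intr=81.0539 cont=79.1023 V=81.0539[EX]; j=1 S=107.3500 intr=43.0000 cont=48.2643 V=48.2643[hold]; j=2 S=166.3011 intr=0.0000 cont=21.5194 V=21.5194[hold]
k=1: j=0 S=86.2493 intr=64.1007 cont=64.6189 V=64.6189[hold]; j=1 S=133.6130 intr=16.7370 cont=35.0907 V=35.0907[hold]
k=0: j=0 S=107.3500 intr=43.0000 cont=49.9272 V=49.9272[hold]

price = 49.9272
tree:
49.9272
64.6189 35.0907
81.0539 48.2643 21.5194
94.6747 64.1007 32.1180 10.4150
105.6182 81.0539 46.3382 17.3090 3.0930
114.4107 94.6747 64.1007 28.0125 5.9725 0.0000
121.4749 105.6182 81.0539 43.6436 11.5326 0.0000 0.0000
127.1506 114.4107 94.6747 64.1007 22.2688 0.0000 0.0000 0.0000
131.7107 121.4749 105.6182 81.0539 43.0000 0.0000 0.0000 0.0000 0.0000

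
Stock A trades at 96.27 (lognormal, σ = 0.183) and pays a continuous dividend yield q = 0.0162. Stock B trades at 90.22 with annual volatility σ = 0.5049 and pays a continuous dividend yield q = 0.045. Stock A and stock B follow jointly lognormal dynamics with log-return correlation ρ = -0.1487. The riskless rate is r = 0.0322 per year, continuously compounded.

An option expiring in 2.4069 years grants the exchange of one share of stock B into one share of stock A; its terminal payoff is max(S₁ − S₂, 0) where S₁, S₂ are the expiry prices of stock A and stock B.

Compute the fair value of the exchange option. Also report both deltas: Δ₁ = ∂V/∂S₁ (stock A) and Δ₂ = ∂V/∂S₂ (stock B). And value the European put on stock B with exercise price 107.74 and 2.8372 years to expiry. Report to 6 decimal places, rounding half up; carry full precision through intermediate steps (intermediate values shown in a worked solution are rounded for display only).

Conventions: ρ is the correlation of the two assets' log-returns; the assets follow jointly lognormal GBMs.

σ_eff = √(σ₁² + σ₂² − 2ρσ₁σ₂) = √(0.183² + 0.5049² − 2·-0.1487·0.183·0.5049) = 0.562043
d₁ = (ln(S₁/S₂) + (q₂ − q₁ + σ_eff²/2)T) / (σ_eff√T) = (ln(96.27/90.22) + (0.045 − 0.0162 + 0.157946)·2.4069) / 0.871963 = 0.589915
d₂ = d₁ − σ_eff√T = 0.589915 − 0.871963 = -0.282048
N(d₁) = 0.722376,  N(d₂) = 0.388953
V = S₁·e^{−q₁T}·N(d₁) − S₂·e^{−q₂T}·N(d₂) = 66.883732 − 31.489199 = 35.394532
Δ₁ = e^{−q₁T}·N(d₁) = 0.694752;  Δ₂ = −e^{−q₂T}·N(d₂) = -0.349027
[vanilla: stock B put K=107.74]
σ√T = 0.5049·√2.8372 = 0.850453
d₁ = (ln(S/K) + (r−q+σ²/2)T) / (σ√T) = (ln(90.22/107.74) + (0.0322−0.045+0.5049²/2)·2.8372) / 0.850453 = (-0.177470 + 0.325319) / 0.850453 = 0.173848
d₂ = d₁ − σ√T = 0.173848 − 0.850453 = -0.676605
e^{−rT} = 0.912691
e^{−qT} = 0.880140
N(−d₁) = 0.430993,  N(−d₂) = 0.750672
price = K·e^{−rT}·N(−d₂) − S·e^{−qT}·N(−d₁) = 73.816064 − 34.223508 = 39.592556

exchange price = 35.394532
Δ1 = 0.694752
Δ2 = -0.349027
price(stock B put K=107.74) = 39.592556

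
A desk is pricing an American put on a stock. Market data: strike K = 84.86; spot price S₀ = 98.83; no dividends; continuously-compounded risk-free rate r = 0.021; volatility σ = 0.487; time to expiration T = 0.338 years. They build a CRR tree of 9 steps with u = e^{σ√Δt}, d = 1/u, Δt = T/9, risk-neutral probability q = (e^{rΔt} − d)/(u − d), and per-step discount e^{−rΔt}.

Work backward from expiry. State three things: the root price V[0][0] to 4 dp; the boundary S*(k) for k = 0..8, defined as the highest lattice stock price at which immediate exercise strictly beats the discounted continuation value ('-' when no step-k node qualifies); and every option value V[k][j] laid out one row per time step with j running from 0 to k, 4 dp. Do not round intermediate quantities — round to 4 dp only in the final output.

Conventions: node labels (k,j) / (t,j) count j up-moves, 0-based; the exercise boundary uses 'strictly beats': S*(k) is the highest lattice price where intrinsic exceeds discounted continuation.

Δt=0.03756  u=1.09897  d=0.90994  q=0.48060  discount=0.99921
step 9 (expiry): payoffs max(K−S,0) = 42.5929 33.8122 23.2073 10.3994 0.0000 0.0000 0.0000 0.0000 0.0000 0.0000
step 8: (k=8,j=0): S=46.4504, K−S=38.4096, hold=38.3427 ⇒ V=38.4096 exercise | (k=8,j=1): S=56.1002, K−S=28.7598, hold=28.6929 ⇒ V=28.7598 exercise | (k=8,j=2): S=67.7547, K−S=17.1053, hold=17.0384 ⇒ V=17.1053 exercise | (k=8,j=3): S=81.8303, K−S=3.0297, hold=5.3972 ⇒ V=5.3972 continue | (k=8,j=4): S=98.8300, K−S=0.0000, hold=0.0000 ⇒ V=0.0000 continue | (k=8,j=5): S=119.3613, K−S=0.0000, hold=0.0000 ⇒ V=0.0000 continue | (k=8,j=6): S=144.1579, K−S=0.0000, hold=0.0000 ⇒ V=0.0000 continue | (k=8,j=7): S=174.1058, K−S=0.0000, hold=0.0000 ⇒ V=0.0000 continue | (k=8,j=8): S=210.2752, K−S=0.0000, hold=0.0000 ⇒ V=0.0000 continue  boundary S*=67.7547
step 7: (k=7,j=0): S=51.0478, K−S=33.8122, hold=33.7453 ⇒ V=33.8122 exercise | (k=7,j=1): S=61.6527, K−S=23.2073, hold=23.1404 ⇒ V=23.2073 exercise | (k=7,j=2): S=74.4606, K−S=10.3994, hold=11.4694 ⇒ V=11.4694 continue | (k=7,j=3): S=89.9293, K−S=0.0000, hold=2.8011 ⇒ V=2.8011 continue | (k=7,j=4): S=108.6116, K−S=0.0000, hold=0.0000 ⇒ V=0.0000 continue | (k=7,j=5): S=131.1750, K−S=0.0000, hold=0.0000 ⇒ V=0.0000 continue | (k=7,j=6): S=158.4258, K−S=0.0000, hold=0.0000 ⇒ V=0.0000 continue | (k=7,j=7): S=191.3377, K−S=0.0000, hold=0.0000 ⇒ V=0.0000 continue  boundary S*=61.6527
step 6: (k=6,j=0): S=56.1002, K−S=28.7598, hold=28.6929 ⇒ V=28.7598 exercise | (k=6,j=1): S=67.7547, K−S=17.1053, hold=17.5523 ⇒ V=17.5523 continue | (k=6,j=2): S=81.8303, K−S=3.0297, hold=7.2977 ⇒ V=7.2977 continue | (k=6,j=3): S=98.8300, K−S=0.0000, hold=1.4538 ⇒ V=1.4538 continue | (k=6,j=4): S=119.3613, K−S=0.0000, hold=0.0000 ⇒ V=0.0000 continue | (k=6,j=5): S=144.1579, K−S=0.0000, hold=0.0000 ⇒ V=0.0000 continue | (k=6,j=6): S=174.1058, K−S=0.0000, hold=0.0000 ⇒ V=0.0000 continue  boundary S*=56.1002
step 5: (k=5,j=0): S=61.6527, K−S=23.2073, hold=23.3551 ⇒ V=23.3551 continue | (k=5,j=1): S=74.4606, K−S=10.3994, hold=12.6140 ⇒ V=12.6140 continue | (k=5,j=2): S=89.9293, K−S=0.0000, hold=4.4856 ⇒ V=4.4856 continue | (k=5,j=3): S=108.6116, K−S=0.0000, hold=0.7545 ⇒ V=0.7545 continue | (k=5,j=4): S=131.1750, K−S=0.0000, hold=0.0000 ⇒ V=0.0000 continue | (k=5,j=5): S=158.4258, K−S=0.0000, hold=0.0000 ⇒ V=0.0000 continue  boundary S*=-
step 4: (k=4,j=0): S=67.7547, K−S=17.1053, hold=18.1786 ⇒ V=18.1786 continue | (k=4,j=1): S=81.8303, K−S=3.0297, hold=8.7006 ⇒ V=8.7006 continue | (k=4,j=2): S=98.8300, K−S=0.0000, hold=2.6903 ⇒ V=2.6903 continue | (k=4,j=3): S=119.3613, K−S=0.0000, hold=0.3916 ⇒ V=0.3916 continue | (k=4,j=4): S=144.1579, K−S=0.0000, hold=0.0000 ⇒ V=0.0000 continue  boundary S*=-
step 3: (k=3,j=0): S=74.4606, K−S=10.3994, hold=13.6128 ⇒ V=13.6128 continue | (k=3,j=1): S=89.9293, K−S=0.0000, hold=5.8075 ⇒ V=5.8075 continue | (k=3,j=2): S=108.6116, K−S=0.0000, hold=1.5843 ⇒ V=1.5843 continue | (k=3,j=3): S=131.1750, K−S=0.0000, hold=0.2032 ⇒ V=0.2032 continue  boundary S*=-
step 2: (k=2,j=0): S=81.8303, K−S=3.0297, hold=9.8538 ⇒ V=9.8538 continue | (k=2,j=1): S=98.8300, K−S=0.0000, hold=3.7749 ⇒ V=3.7749 continue | (k=2,j=2): S=119.3613, K−S=0.0000, hold=0.9198 ⇒ V=0.9198 continue  boundary S*=-
step 1: (k=1,j=0): S=89.9293, K−S=0.0000, hold=6.9268 ⇒ V=6.9268 continue | (k=1,j=1): S=108.6116, K−S=0.0000, hold=2.4009 ⇒ V=2.4009 continue  boundary S*=-
step 0: (k=0,j=0): S=98.8300, K−S=0.0000, hold=4.7479 ⇒ V=4.7479 continue  boundary S*=-

price = 4.7479
boundary = - - - - - - 56.1002 61.6527 67.7547
tree:
4.7479
6.9268 2.4009
9.8538 3.7749 0.9198
13.6128 5.8075 1.5843 0.2032
18.1786 8.7006 2.6903 0.3916 0.0000
23.3551 12.6140 4.4856 0.7545 0.0000 0.0000
28.7598 17.5523 7.2977 1.4538 0.0000 0.0000 0.0000
33.8122 23.2073 11.4694 2.8011 0.0000 0.0000 0.0000 0.0000
38.4096 28.7598 17.1053 5.3972 0.0000 0.0000 0.0000 0.0000 0.0000
42.5929 33.8122 23.2073 10.3994 0.0000 0.0000 0.0000 0.0000 0.0000 0.0000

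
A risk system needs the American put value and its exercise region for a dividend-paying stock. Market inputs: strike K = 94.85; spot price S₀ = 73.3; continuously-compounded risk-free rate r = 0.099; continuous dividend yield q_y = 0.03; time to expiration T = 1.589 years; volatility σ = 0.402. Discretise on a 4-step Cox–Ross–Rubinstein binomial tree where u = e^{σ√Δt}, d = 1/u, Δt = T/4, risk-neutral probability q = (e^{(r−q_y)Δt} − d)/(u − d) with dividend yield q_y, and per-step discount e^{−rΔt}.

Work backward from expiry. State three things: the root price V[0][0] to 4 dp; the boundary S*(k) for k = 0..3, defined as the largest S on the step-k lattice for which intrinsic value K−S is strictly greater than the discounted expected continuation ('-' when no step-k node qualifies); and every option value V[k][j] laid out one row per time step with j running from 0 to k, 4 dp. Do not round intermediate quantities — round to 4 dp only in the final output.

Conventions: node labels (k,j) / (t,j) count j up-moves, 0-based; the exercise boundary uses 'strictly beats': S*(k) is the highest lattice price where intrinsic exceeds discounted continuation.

Δt=0.39725, u=1.28836, d=0.77618, q=0.49125, disc=e^(-rΔt)=0.96144
k=4 terminal: V=max(K-S,0) → 68.2457 50.6901 21.5500 0.0000 0.0000
k=3: j=0 S=34.2760 intr=60.5740 cont=57.3222 V=60.5740[EX]; j=1 S=56.8939 intr=37.9561 cont=34.9722 V=37.9561[EX]; j=2 S=94.4369 intr=0.4131 cont=10.5407 V=10.5407[hold]; j=3 S=156.7537 intr=0.0000 cont=0.0000 V=0.0000[hold]  S*(3)=56.8939
k=2: j=0 S=44.1599 intr=50.6901 cont=47.5554 V=50.6901[EX]; j=1 S=73.3000 intr=21.5500 cont=23.5439 V=23.5439[hold]; j=2 S=121.6690 intr=0.0000 cont=5.1558 V=5.1558[hold]  S*(2)=44.1599
k=1: j=0 S=56.8939 intr=37.9561 cont=35.9140 V=37.9561[EX]; j=1 S=94.4369 intr=0.4131 cont=13.9511 V=13.9511[hold]  S*(1)=56.8939
k=0: j=0 S=73.3000 intr=21.5500 cont=25.1546 V=25.1546[hold]  S*(0)=-

price = 25.1546
boundary = - 56.8939 44.1599 56.8939
tree:
25.1546
37.9561 13.9511
50.6901 23.5439 5.1558
60.5740 37.9561 10.5407 0.0000
68.2457 50.6901 21.5500 0.0000 0.0000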